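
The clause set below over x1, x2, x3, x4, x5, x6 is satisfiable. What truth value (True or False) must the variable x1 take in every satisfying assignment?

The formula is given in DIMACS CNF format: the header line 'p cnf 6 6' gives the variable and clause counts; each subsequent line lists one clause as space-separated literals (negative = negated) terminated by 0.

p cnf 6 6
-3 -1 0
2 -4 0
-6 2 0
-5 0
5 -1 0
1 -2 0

Suppose x1 = True.
Unit clause (¬x3) forces x3 = False.
Unit clause (¬x5) forces x5 = False.
Now (x5) is unsatisfied and unit — conflict.
So every satisfying assignment has x1 = False.

False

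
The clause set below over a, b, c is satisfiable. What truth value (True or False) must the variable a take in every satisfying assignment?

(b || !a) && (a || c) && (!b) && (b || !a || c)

False

Suppose a = true.
(b) alone gives b = true.
But (!b) is also a unit clause — contradiction.
So every satisfying assignment has a = False.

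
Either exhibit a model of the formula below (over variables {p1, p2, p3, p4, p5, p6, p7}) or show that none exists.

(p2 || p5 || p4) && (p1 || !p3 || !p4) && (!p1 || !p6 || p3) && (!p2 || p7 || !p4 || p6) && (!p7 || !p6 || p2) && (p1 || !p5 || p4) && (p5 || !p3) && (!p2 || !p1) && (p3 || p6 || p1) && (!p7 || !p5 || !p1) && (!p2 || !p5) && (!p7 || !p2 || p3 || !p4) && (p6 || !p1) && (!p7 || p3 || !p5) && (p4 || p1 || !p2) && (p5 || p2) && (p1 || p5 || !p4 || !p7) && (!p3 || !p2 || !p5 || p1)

p1=true; p2=false; p3=true; p4=true; p5=true; p6=true; p7=false

Branch on p5: set p5 = true.
The clause (!p2) is unit, so p2 = false.
Branch on p7: set p7 = false.
Branch on p1: set p1 = true.
The clause (p6) is unit, so p6 = true.
The clause (p3) is unit, so p3 = true.
All clauses hold; p4 can take either value.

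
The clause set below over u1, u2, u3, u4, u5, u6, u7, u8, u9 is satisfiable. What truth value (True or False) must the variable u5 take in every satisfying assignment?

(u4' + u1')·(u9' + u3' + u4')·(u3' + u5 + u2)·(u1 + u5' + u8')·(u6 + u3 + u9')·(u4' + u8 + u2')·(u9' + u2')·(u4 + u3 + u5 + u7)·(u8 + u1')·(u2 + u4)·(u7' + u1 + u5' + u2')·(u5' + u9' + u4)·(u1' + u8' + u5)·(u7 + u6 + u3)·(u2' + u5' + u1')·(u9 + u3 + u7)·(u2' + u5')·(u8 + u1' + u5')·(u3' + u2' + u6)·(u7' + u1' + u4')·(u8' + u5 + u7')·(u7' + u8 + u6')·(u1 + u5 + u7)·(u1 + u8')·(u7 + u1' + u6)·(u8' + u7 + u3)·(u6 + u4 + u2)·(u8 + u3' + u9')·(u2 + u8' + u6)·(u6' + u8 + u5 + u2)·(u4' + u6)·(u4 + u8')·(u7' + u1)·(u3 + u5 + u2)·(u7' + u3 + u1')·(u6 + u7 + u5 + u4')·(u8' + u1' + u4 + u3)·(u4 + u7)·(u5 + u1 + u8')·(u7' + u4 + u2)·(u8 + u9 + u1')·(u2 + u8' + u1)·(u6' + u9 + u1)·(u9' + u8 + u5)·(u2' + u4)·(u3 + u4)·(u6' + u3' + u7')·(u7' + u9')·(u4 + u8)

True

Suppose u5 = 0.
Branch on u4: set u4 = 0.
Unit clause (u2) forces u2 = 1.
Now (u2') is unsatisfied and unit — conflict.
Backtrack on u4: now try u4 = 1.
Unit clause (u1') forces u1 = 0.
Unit clause (u7) forces u7 = 1.
Now (u7') is unsatisfied and unit — conflict.
Neither u4 = 1 nor u4 = 0 works.
So every satisfying assignment has u5 = True.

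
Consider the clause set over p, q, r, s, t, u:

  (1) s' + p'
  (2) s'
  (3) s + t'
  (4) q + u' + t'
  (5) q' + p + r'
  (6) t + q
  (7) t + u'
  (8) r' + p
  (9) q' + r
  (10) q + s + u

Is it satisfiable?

(s') alone gives s = 0.
(t') alone gives t = 0.
(q) alone gives q = 1.
(u') alone gives u = 0.
(r) alone gives r = 1.
(p) alone gives p = 1.
This assignment satisfies each clause.
A satisfying assignment: p ↦ 1,  q ↦ 1,  r ↦ 1,  s ↦ 0,  t ↦ 0,  u ↦ 0.

Yes, satisfiable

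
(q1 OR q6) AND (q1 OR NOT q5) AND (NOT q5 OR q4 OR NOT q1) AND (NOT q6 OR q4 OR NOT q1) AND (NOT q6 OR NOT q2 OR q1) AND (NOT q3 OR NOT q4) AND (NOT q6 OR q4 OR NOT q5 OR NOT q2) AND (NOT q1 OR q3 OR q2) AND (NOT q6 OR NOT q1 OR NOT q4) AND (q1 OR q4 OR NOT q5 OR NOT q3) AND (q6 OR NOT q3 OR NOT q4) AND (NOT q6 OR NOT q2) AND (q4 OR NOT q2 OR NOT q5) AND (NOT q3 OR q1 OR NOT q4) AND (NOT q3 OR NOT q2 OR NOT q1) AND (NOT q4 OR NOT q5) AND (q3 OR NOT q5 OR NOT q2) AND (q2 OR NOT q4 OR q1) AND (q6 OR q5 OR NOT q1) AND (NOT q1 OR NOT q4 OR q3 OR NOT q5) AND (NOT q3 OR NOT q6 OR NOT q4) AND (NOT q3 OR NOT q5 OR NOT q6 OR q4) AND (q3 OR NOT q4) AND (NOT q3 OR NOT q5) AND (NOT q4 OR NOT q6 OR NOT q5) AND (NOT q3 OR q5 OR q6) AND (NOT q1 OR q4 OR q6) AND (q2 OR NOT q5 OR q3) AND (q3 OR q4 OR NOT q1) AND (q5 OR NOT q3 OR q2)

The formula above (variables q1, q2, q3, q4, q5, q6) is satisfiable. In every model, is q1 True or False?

False

Suppose q1 = true.
Case q5 = false:
From the singleton clause (q6), q6 = true.
From the singleton clause (q4), q4 = true.
But (NOT q4) is also a unit clause — contradiction.
Backtrack on q5: now try q5 = true.
From the singleton clause (q4), q4 = true.
But (NOT q4) is also a unit clause — contradiction.
Neither q5 = true nor q5 = false works.
So every satisfying assignment has q1 = False.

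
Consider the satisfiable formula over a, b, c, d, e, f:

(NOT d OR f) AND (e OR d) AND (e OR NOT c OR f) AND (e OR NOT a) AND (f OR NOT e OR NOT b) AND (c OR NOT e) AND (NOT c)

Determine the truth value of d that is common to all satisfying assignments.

Suppose d = false.
Unit clause (e) forces e = true.
Unit clause (c) forces c = true.
Now (NOT c) is unsatisfied and unit — conflict.
So every satisfying assignment has d = True.

True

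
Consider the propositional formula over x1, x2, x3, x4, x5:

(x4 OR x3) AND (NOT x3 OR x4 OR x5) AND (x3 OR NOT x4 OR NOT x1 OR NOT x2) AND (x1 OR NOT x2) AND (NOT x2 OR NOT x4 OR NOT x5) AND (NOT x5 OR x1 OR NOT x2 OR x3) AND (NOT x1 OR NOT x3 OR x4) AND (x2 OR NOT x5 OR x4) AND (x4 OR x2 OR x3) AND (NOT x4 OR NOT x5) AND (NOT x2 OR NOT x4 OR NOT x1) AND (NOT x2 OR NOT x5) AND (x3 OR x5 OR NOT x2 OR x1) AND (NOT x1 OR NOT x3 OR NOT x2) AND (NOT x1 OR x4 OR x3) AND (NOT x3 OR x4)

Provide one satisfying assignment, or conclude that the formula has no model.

Case x4 = true:
(NOT x5) alone gives x5 = false.
Case x1 = false:
(NOT x2) alone gives x2 = false.
Every clause is now satisfied; x3 is unconstrained.

x1=false,  x2=false,  x3=false,  x4=true,  x5=false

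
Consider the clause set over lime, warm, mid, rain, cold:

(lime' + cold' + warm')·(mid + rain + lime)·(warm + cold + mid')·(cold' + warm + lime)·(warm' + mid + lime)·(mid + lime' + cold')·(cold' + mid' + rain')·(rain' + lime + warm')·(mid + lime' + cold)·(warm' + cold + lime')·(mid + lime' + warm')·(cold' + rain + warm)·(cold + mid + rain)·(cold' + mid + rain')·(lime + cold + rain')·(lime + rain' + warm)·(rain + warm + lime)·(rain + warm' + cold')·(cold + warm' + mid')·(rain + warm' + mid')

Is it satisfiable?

Try lime = 0.
Try mid = 1.
Try warm = 1.
(rain') alone gives rain = 0.
But (rain) is also a unit clause — contradiction.
Backtrack on warm: now try warm = 0.
(cold) alone gives cold = 1.
But (cold') is also a unit clause — contradiction.
Neither warm = 1 nor warm = 0 works.
Backtrack on mid: now try mid = 0.
(rain) alone gives rain = 1.
(warm') alone gives warm = 0.
But (warm) is also a unit clause — contradiction.
Neither mid = 1 nor mid = 0 works.
Backtrack on lime: now try lime = 1.
Try cold = 0.
(mid) alone gives mid = 1.
(warm) alone gives warm = 1.
But (warm') is also a unit clause — contradiction.
Backtrack on cold: now try cold = 1.
(warm') alone gives warm = 0.
(mid) alone gives mid = 1.
(rain') alone gives rain = 0.
But (rain) is also a unit clause — contradiction.
Neither cold = 1 nor cold = 0 works.
Neither lime = 1 nor lime = 0 works.
No assignment satisfies every clause.

Unsatisfiable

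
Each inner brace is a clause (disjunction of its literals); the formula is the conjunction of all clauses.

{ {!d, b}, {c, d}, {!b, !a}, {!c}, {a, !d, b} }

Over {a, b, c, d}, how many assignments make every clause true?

1

There are 2^4 = 16 truth assignments over (a, b, c, d).
Check each against the 5 clauses (columns in the order a, b, c, d):
  F F F F  ✗ fails (c || d)
  F F F T  ✗ fails (!d || b)
  F F T F  ✗ fails (!c)
  F F T T  ✗ fails (!d || b)
  F T F F  ✗ fails (c || d)
  F T F T  ✓ satisfies all
  F T T F  ✗ fails (!c)
  F T T T  ✗ fails (!c)
  T F F F  ✗ fails (c || d)
  T F F T  ✗ fails (!d || b)
  T F T F  ✗ fails (!c)
  T F T T  ✗ fails (!d || b)
  T T F F  ✗ fails (c || d)
  T T F T  ✗ fails (!b || !a)
  T T T F  ✗ fails (!b || !a)
  T T T T  ✗ fails (!b || !a)
1 of the 16 rows is a model.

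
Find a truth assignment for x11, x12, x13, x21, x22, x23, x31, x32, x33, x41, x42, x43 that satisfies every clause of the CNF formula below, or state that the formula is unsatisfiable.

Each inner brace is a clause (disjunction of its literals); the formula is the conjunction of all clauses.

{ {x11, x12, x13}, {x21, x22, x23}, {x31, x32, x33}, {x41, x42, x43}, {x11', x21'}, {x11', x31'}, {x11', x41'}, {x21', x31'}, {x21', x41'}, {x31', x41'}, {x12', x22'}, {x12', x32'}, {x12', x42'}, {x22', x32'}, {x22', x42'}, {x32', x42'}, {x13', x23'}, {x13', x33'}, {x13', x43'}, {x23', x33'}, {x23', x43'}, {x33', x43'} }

Try x11 = 0.
Try x12 = 1.
From the singleton clause (x22'), x22 = 0.
From the singleton clause (x32'), x32 = 0.
From the singleton clause (x42'), x42 = 0.
Try x21 = 1.
From the singleton clause (x31'), x31 = 0.
From the singleton clause (x33), x33 = 1.
From the singleton clause (x41'), x41 = 0.
From the singleton clause (x43), x43 = 1.
But (x43') is also a unit clause — contradiction.
That branch fails; take x21 = 0 instead.
From the singleton clause (x23), x23 = 1.
From the singleton clause (x13'), x13 = 0.
From the singleton clause (x33'), x33 = 0.
From the singleton clause (x31), x31 = 1.
From the singleton clause (x41'), x41 = 0.
From the singleton clause (x43), x43 = 1.
But (x43') is also a unit clause — contradiction.
Neither x21 = 1 nor x21 = 0 works.
That branch fails; take x12 = 0 instead.
From the singleton clause (x13), x13 = 1.
From the singleton clause (x23'), x23 = 0.
From the singleton clause (x33'), x33 = 0.
From the singleton clause (x43'), x43 = 0.
Try x21 = 1.
From the singleton clause (x31'), x31 = 0.
From the singleton clause (x32), x32 = 1.
From the singleton clause (x41'), x41 = 0.
From the singleton clause (x42), x42 = 1.
But (x42') is also a unit clause — contradiction.
That branch fails; take x21 = 0 instead.
From the singleton clause (x22), x22 = 1.
From the singleton clause (x32'), x32 = 0.
From the singleton clause (x31), x31 = 1.
From the singleton clause (x41'), x41 = 0.
From the singleton clause (x42), x42 = 1.
But (x42') is also a unit clause — contradiction.
Neither x21 = 1 nor x21 = 0 works.
Neither x12 = 1 nor x12 = 0 works.
That branch fails; take x11 = 1 instead.
From the singleton clause (x21'), x21 = 0.
From the singleton clause (x31'), x31 = 0.
From the singleton clause (x41'), x41 = 0.
Try x22 = 1.
From the singleton clause (x12'), x12 = 0.
From the singleton clause (x32'), x32 = 0.
From the singleton clause (x33), x33 = 1.
From the singleton clause (x42'), x42 = 0.
From the singleton clause (x43), x43 = 1.
But (x43') is also a unit clause — contradiction.
That branch fails; take x22 = 0 instead.
From the singleton clause (x23), x23 = 1.
From the singleton clause (x13'), x13 = 0.
From the singleton clause (x33'), x33 = 0.
From the singleton clause (x32), x32 = 1.
From the singleton clause (x12'), x12 = 0.
From the singleton clause (x42'), x42 = 0.
From the singleton clause (x43), x43 = 1.
But (x43') is also a unit clause — contradiction.
Neither x22 = 1 nor x22 = 0 works.
Neither x11 = 1 nor x11 = 0 works.

UNSATISFIABLE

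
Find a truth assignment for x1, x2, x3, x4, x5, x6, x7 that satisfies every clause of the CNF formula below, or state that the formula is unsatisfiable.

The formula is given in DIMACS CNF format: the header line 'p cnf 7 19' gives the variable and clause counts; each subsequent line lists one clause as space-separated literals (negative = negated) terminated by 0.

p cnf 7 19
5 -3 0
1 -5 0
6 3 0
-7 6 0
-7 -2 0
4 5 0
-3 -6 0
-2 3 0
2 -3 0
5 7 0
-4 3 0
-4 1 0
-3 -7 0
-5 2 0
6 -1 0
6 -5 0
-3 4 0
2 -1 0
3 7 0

Branch on x5: set x5 = True.
(x1) alone gives x1 = True.
(x2) alone gives x2 = True.
(¬x7) alone gives x7 = False.
(x3) alone gives x3 = True.
(¬x6) alone gives x6 = False.
But (x6) is also a unit clause — contradiction.
Undo x5 and try x5 = False.
(¬x3) alone gives x3 = False.
(x6) alone gives x6 = True.
(x4) alone gives x4 = True.
But (¬x4) is also a unit clause — contradiction.
Both values of x5 lead to a conflict.

UNSATISFIABLE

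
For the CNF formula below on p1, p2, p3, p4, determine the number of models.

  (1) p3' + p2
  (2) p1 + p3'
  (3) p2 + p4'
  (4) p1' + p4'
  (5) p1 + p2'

4

There are 2^4 = 16 truth assignments over (p1, p2, p3, p4).
Split on p4. With p4 = 1, the clauses containing p4 are satisfied and p4' drops from the rest; 0 of the 2^3 = 8 assignments to the other variables satisfy what remains.
With p4 = 0, by the same count on the reduced clause set, 4 assignments work.
Total: 0 + 4 = 4.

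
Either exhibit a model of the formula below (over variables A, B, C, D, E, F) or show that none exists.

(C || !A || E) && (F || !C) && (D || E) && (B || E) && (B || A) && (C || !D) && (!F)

From the singleton clause (!F), F = false.
From the singleton clause (!C), C = false.
From the singleton clause (!D), D = false.
From the singleton clause (E), E = true.
Try B = true.
All clauses hold; A can take either value.

A=true,  B=true,  C=false,  D=false,  E=true,  F=false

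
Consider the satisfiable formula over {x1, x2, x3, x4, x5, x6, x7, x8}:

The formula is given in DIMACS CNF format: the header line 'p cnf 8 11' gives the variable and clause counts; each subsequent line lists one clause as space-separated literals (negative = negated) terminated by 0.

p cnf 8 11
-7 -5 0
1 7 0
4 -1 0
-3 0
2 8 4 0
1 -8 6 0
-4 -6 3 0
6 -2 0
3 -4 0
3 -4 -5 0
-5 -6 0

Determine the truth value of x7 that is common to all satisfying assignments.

True

Suppose x7 = False.
Unit clause (x1) forces x1 = True.
Unit clause (x4) forces x4 = True.
Unit clause (¬x3) forces x3 = False.
Now (x3) is unsatisfied and unit — conflict.
So every satisfying assignment has x7 = True.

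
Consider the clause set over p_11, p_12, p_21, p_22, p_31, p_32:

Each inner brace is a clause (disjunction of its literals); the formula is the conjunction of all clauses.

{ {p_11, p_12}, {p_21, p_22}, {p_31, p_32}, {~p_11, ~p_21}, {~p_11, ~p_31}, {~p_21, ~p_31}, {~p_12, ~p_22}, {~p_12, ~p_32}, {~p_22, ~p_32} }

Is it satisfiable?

Unsatisfiable

Suppose p_11 = 1.
The clause (~p_21) is unit, so p_21 = 0.
The clause (p_22) is unit, so p_22 = 1.
The clause (~p_31) is unit, so p_31 = 0.
The clause (p_32) is unit, so p_32 = 1.
Now (~p_32) is unsatisfied and unit — conflict.
Backtrack on p_11: now try p_11 = 0.
The clause (p_12) is unit, so p_12 = 1.
The clause (~p_22) is unit, so p_22 = 0.
The clause (p_21) is unit, so p_21 = 1.
The clause (~p_31) is unit, so p_31 = 0.
The clause (p_32) is unit, so p_32 = 1.
Now (~p_32) is unsatisfied and unit — conflict.
Both values of p_11 lead to a conflict.
No assignment satisfies every clause.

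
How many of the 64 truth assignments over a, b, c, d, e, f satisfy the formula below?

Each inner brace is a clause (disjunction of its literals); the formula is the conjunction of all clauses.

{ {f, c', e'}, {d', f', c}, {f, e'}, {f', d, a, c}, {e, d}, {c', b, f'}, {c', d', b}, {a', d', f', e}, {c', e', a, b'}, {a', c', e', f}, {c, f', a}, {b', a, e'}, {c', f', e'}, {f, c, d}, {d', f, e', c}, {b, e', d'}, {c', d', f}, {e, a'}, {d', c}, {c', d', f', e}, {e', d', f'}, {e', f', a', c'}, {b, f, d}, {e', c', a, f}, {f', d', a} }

2

There are 2^6 = 64 truth assignments over (a, b, c, d, e, f).
Split on b. With b = 1, the clauses containing b are satisfied and b' drops from the rest; 1 of the 2^5 = 32 assignments to the other variables satisfy what remains.
With b = 0, by the same count on the reduced clause set, 1 assignment works.
(One model: a=T, b=F, c=F, d=F, e=T, f=T.)
Total: 1 + 1 = 2.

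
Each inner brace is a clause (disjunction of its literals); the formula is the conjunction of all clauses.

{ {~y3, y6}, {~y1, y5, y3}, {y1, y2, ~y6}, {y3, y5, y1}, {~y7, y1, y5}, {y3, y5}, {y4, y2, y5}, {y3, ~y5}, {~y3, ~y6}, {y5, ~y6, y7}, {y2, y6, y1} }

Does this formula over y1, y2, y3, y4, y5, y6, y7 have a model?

Case y3 = 0:
From the singleton clause (y5), y5 = 1.
Now (~y5) is unsatisfied and unit — conflict.
Undo y3 and try y3 = 1.
From the singleton clause (y6), y6 = 1.
Now (~y6) is unsatisfied and unit — conflict.
Either choice for y3 ends in contradiction.
No assignment satisfies every clause.

No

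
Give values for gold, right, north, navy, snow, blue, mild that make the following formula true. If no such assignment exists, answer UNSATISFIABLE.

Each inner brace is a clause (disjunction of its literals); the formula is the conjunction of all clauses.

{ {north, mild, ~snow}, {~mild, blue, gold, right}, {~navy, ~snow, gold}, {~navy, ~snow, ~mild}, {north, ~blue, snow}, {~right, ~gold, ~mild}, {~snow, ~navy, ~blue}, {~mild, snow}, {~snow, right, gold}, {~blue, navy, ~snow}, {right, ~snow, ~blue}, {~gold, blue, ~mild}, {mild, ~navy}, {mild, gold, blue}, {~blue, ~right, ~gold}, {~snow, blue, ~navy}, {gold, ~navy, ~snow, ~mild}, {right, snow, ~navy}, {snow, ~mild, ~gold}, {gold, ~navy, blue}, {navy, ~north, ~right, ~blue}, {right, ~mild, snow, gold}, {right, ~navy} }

Suppose mild = 1.
(snow) alone gives snow = 1.
(~navy) alone gives navy = 0.
(~blue) alone gives blue = 0.
(~gold) alone gives gold = 0.
(right) alone gives right = 1.
All clauses hold; north can take either value.

gold: 0,  right: 1,  north: 1,  navy: 0,  snow: 1,  blue: 0,  mild: 1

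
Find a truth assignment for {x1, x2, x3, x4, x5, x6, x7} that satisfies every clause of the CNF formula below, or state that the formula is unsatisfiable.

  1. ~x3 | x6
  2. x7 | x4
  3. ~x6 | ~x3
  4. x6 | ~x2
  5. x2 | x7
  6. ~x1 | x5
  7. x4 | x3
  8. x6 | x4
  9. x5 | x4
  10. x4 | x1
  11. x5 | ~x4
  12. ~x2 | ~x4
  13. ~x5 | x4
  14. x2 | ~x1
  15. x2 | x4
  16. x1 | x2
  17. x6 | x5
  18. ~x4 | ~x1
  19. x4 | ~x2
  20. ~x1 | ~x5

Suppose x3 = 0.
From the singleton clause (x4), x4 = 1.
From the singleton clause (x5), x5 = 1.
From the singleton clause (~x2), x2 = 0.
From the singleton clause (x7), x7 = 1.
From the singleton clause (~x1), x1 = 0.
That conflicts with the unit clause (x1).
So x3 must be the other value — set x3 = 1.
From the singleton clause (x6), x6 = 1.
That conflicts with the unit clause (~x6).
Both values of x3 lead to a conflict.

UNSATISFIABLE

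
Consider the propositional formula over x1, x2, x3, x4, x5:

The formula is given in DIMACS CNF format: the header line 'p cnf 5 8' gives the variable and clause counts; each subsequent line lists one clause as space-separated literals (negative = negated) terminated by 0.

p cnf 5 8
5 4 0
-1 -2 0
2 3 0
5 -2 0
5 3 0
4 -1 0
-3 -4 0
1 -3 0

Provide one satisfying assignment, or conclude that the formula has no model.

Suppose x5 = True.
Suppose x1 = False.
Unit clause (¬x3) forces x3 = False.
Unit clause (x2) forces x2 = True.
Every clause is now satisfied; x4 is unconstrained.

x1: False, x2: True, x3: False, x4: False, x5: True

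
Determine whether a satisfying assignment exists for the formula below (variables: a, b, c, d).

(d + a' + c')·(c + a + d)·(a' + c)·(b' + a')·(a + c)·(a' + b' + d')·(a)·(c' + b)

Unsatisfiable

The clause (a) is unit, so a = 1.
The clause (c) is unit, so c = 1.
The clause (d) is unit, so d = 1.
The clause (b') is unit, so b = 0.
Now (b) is unsatisfied and unit — conflict.
No assignment satisfies every clause.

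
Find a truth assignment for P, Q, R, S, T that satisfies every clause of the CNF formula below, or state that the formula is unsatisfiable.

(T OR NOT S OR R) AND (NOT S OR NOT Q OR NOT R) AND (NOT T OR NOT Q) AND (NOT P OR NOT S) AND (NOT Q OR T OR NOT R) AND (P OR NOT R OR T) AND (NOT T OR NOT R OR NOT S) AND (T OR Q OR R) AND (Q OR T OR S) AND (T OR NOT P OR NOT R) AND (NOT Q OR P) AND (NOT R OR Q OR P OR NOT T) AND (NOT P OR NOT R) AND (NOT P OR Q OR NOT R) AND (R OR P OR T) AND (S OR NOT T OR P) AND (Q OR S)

Case T = true:
The clause (NOT Q) is unit, so Q = false.
The clause (S) is unit, so S = true.
The clause (NOT P) is unit, so P = false.
The clause (NOT R) is unit, so R = false.
All clauses are satisfied.

P=false, Q=false, R=false, S=true, T=true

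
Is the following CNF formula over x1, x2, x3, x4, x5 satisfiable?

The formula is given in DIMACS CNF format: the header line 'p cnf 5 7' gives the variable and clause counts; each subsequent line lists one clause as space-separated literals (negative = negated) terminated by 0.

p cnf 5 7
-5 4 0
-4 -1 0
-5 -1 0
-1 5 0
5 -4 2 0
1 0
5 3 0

Unsatisfiable

(x1) alone gives x1 = True.
(¬x4) alone gives x4 = False.
(¬x5) alone gives x5 = False.
That conflicts with the unit clause (x5).
No assignment satisfies every clause.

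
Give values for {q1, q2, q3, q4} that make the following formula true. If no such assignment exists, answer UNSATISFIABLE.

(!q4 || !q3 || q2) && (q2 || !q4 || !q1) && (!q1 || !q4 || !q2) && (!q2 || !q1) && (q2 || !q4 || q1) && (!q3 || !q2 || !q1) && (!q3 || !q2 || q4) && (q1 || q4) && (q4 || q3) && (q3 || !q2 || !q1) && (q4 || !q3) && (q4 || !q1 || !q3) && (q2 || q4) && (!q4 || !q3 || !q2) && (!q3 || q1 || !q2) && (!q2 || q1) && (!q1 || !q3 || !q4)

UNSATISFIABLE

Branch on q2: set q2 = false.
(q4) alone gives q4 = true.
(!q3) alone gives q3 = false.
(!q1) alone gives q1 = false.
Now (q1) is unsatisfied and unit — conflict.
That branch fails; take q2 = true instead.
(!q1) alone gives q1 = false.
Now (q1) is unsatisfied and unit — conflict.
Neither q2 = true nor q2 = false works.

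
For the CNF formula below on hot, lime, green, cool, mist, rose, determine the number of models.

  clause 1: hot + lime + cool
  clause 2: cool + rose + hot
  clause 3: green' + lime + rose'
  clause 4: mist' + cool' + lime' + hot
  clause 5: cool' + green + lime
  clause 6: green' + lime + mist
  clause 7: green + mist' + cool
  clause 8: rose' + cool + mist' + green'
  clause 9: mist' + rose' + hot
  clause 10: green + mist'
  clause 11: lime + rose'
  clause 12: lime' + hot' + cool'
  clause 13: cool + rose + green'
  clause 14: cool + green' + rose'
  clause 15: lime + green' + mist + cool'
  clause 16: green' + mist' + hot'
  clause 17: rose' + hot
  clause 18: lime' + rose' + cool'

6

There are 2^6 = 64 truth assignments over (hot, lime, green, cool, mist, rose).
Split on hot. With hot = 1, the clauses containing hot are satisfied and hot' drops from the rest; 3 of the 2^5 = 32 assignments to the other variables satisfy what remains.
With hot = 0, by the same count on the reduced clause set, 3 assignments work.
(One model: hot=F, lime=F, green=T, cool=T, mist=T, rose=F.)
Total: 3 + 3 = 6.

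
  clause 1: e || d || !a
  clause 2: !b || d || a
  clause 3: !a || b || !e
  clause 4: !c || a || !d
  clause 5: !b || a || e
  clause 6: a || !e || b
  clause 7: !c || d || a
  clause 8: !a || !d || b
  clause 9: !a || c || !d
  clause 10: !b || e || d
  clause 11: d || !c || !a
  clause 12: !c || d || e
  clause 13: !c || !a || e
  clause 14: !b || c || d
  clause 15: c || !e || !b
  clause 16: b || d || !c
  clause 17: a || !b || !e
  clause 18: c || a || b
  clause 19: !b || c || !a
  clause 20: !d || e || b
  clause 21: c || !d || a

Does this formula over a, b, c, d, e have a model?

Satisfiable

Try e = true.
Try a = true.
Unit clause (b) forces b = true.
Unit clause (c) forces c = true.
Unit clause (d) forces d = true.
This assignment satisfies each clause.
A satisfying assignment: a ↦ true,  b ↦ true,  c ↦ true,  d ↦ true,  e ↦ true.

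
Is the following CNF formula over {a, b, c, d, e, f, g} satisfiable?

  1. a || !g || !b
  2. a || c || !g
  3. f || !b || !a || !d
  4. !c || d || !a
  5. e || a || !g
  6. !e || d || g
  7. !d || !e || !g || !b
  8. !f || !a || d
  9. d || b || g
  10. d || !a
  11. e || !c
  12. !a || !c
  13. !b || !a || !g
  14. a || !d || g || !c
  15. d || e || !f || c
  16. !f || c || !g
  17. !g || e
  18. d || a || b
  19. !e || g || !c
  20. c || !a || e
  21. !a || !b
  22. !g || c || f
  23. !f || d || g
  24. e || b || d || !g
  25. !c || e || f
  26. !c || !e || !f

Yes, satisfiable

Branch on d: set d = true.
Branch on e: set e = true.
Branch on g: set g = false.
Unit clause (!c) forces c = false.
Branch on a: set a = false.
All clauses hold; b, f can take either value.
A satisfying assignment: a: false,  b: true,  c: false,  d: true,  e: true,  f: true,  g: false.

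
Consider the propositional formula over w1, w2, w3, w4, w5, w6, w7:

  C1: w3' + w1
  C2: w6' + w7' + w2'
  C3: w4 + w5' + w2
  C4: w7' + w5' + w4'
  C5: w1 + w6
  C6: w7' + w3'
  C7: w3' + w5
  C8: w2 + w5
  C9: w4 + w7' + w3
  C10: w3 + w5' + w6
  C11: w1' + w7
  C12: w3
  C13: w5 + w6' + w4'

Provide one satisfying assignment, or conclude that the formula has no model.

UNSATISFIABLE

(w3) alone gives w3 = 1.
(w1) alone gives w1 = 1.
(w7') alone gives w7 = 0.
But (w7) is also a unit clause — contradiction.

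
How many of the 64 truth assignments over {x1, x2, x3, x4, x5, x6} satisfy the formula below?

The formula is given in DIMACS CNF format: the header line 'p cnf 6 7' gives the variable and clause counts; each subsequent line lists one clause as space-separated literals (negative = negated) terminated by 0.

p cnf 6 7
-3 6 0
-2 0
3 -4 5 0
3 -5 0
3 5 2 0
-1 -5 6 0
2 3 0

8

There are 2^6 = 64 truth assignments over (x1, x2, x3, x4, x5, x6).
Split on x4. With x4 = True, the clauses containing x4 are satisfied and ¬x4 drops from the rest; 4 of the 2^5 = 32 assignments to the other variables satisfy what remains.
With x4 = False, by the same count on the reduced clause set, 4 assignments work.
Total: 4 + 4 = 8.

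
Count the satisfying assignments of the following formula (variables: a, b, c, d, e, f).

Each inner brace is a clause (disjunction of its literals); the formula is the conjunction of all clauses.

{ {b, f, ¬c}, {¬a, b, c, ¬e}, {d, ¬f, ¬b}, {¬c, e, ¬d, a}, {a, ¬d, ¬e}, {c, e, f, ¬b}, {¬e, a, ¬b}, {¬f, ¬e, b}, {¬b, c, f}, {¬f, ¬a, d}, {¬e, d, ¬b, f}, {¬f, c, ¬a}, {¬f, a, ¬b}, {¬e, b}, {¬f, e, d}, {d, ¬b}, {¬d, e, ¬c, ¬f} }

8

There are 2^6 = 64 truth assignments over (a, b, c, d, e, f).
Split on e. With e = True, the clauses containing e are satisfied and ¬e drops from the rest; 2 of the 2^5 = 32 assignments to the other variables satisfy what remains.
With e = False, by the same count on the reduced clause set, 6 assignments work.
Total: 2 + 6 = 8.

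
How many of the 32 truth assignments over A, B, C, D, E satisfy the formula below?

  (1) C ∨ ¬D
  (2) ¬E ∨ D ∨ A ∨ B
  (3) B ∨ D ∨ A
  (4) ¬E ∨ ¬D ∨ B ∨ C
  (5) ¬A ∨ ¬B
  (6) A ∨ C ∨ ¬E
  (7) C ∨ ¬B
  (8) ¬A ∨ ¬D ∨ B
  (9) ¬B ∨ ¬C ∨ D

There are 2^5 = 32 truth assignments over (A, B, C, D, E).
Split on C. With C = True, the clauses containing C are satisfied and ¬C drops from the rest; 6 of the 2^4 = 16 assignments to the other variables satisfy what remains.
With C = False, by the same count on the reduced clause set, 2 assignments work.
Total: 6 + 2 = 8.

8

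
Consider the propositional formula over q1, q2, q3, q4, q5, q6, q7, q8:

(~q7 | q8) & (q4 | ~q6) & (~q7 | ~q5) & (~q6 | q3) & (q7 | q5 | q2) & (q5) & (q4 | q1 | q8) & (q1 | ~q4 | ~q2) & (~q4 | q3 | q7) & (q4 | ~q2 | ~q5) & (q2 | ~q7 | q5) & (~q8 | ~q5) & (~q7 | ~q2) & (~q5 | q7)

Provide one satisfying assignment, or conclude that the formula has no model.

From the singleton clause (q5), q5 = 1.
From the singleton clause (~q7), q7 = 0.
Now (q7) is unsatisfied and unit — conflict.

UNSATISFIABLE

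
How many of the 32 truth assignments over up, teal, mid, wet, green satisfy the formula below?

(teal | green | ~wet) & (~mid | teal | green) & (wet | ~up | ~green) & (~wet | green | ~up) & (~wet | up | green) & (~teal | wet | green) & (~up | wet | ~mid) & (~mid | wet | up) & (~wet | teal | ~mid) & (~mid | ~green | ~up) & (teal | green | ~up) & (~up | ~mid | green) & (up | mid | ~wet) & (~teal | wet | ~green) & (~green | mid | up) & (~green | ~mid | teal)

There are 2^5 = 32 truth assignments over (up, teal, mid, wet, green).
Split on green. With green = 1, the clauses containing green are satisfied and ~green drops from the rest; 3 of the 2^4 = 16 assignments to the other variables satisfy what remains.
With green = 0, by the same count on the reduced clause set, 1 assignment works.
(One model: up=F, teal=F, mid=F, wet=F, green=F.)
Total: 3 + 1 = 4.

4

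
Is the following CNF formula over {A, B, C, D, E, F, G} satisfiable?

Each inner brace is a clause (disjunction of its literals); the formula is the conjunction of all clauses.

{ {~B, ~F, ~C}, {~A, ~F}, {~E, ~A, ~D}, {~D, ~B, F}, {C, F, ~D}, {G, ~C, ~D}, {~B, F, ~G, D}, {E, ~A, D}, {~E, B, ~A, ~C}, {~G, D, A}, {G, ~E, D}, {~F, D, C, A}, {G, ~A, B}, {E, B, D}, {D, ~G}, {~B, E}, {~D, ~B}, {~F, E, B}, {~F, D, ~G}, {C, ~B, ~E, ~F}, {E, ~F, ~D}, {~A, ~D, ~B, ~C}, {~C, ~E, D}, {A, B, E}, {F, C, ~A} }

Try A = 0.
Try G = 0.
Try C = 0.
Try F = 1.
From the singleton clause (D), D = 1.
From the singleton clause (~B), B = 0.
From the singleton clause (E), E = 1.
This assignment satisfies each clause.
A satisfying assignment: A: 0, B: 0, C: 0, D: 1, E: 1, F: 1, G: 0.

Yes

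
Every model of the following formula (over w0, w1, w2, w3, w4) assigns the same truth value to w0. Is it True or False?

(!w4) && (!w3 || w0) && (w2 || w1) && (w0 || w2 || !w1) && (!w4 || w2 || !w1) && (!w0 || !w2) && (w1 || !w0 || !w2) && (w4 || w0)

Suppose w0 = false.
The clause (!w4) is unit, so w4 = false.
But (w4) is also a unit clause — contradiction.
So every satisfying assignment has w0 = True.

True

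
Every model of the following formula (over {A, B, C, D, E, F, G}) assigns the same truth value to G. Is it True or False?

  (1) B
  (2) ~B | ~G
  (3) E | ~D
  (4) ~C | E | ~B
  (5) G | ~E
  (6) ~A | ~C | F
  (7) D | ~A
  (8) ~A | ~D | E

False

Suppose G = 1.
(B) alone gives B = 1.
But (~B) is also a unit clause — contradiction.
So every satisfying assignment has G = False.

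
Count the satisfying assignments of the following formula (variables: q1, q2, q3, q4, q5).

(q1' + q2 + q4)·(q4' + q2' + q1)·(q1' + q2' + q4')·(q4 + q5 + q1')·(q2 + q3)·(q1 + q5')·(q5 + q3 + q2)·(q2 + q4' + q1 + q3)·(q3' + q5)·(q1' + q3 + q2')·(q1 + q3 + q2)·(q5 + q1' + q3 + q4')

There are 2^5 = 32 truth assignments over (q1, q2, q3, q4, q5).
Split on q5. With q5 = 1, the clauses containing q5 are satisfied and q5' drops from the rest; 2 of the 2^4 = 16 assignments to the other variables satisfy what remains.
With q5 = 0, by the same count on the reduced clause set, 1 assignment works.
(One model: q1=F, q2=T, q3=F, q4=F, q5=F.)
Total: 2 + 1 = 3.

3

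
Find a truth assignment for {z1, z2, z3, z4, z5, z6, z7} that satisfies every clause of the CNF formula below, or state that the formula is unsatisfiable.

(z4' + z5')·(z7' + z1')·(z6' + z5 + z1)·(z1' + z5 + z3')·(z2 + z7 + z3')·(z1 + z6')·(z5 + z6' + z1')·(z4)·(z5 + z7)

The clause (z4) is unit, so z4 = 1.
The clause (z5') is unit, so z5 = 0.
The clause (z7) is unit, so z7 = 1.
The clause (z1') is unit, so z1 = 0.
The clause (z6') is unit, so z6 = 0.
No clause remains; z2, z3 are free.

z1: 0; z2: 0; z3: 1; z4: 1; z5: 0; z6: 0; z7: 1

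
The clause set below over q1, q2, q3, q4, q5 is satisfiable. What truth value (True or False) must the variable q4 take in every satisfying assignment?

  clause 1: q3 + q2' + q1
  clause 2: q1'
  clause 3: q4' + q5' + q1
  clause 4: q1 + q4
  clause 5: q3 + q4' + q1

True

Suppose q4 = 0.
The clause (q1') is unit, so q1 = 0.
But (q1) is also a unit clause — contradiction.
So every satisfying assignment has q4 = True.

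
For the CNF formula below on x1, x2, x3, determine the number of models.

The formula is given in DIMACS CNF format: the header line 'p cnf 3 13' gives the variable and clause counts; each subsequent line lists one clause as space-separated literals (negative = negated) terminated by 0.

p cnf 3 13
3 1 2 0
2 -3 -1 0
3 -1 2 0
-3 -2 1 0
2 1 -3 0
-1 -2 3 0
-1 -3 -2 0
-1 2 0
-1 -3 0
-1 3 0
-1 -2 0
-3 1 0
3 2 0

1

There are 2^3 = 8 truth assignments over (x1, x2, x3).
Check each against the 13 clauses (columns in the order x1, x2, x3):
  F F F  ✗ fails (x3 ∨ x1 ∨ x2)
  F F T  ✗ fails (x2 ∨ x1 ∨ ¬x3)
  F T F  ✓ satisfies all
  F T T  ✗ fails (¬x3 ∨ ¬x2 ∨ x1)
  T F F  ✗ fails (x3 ∨ ¬x1 ∨ x2)
  T F T  ✗ fails (x2 ∨ ¬x3 ∨ ¬x1)
  T T F  ✗ fails (¬x1 ∨ ¬x2 ∨ x3)
  T T T  ✗ fails (¬x1 ∨ ¬x3 ∨ ¬x2)
1 of the 8 rows is a model.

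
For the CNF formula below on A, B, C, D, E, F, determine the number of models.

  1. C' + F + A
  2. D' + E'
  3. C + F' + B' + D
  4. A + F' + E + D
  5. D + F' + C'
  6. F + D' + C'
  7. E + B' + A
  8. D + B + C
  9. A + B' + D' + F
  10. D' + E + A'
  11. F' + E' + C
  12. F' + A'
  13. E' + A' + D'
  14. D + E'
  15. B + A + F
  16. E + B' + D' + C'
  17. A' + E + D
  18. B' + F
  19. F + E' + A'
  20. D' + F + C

There are 2^6 = 64 truth assignments over (A, B, C, D, E, F).
Split on E. With E = 1, the clauses containing E are satisfied and E' drops from the rest; 0 of the 2^5 = 32 assignments to the other variables satisfy what remains.
With E = 0, by the same count on the reduced clause set, 2 assignments work.
(One model: A=F, B=F, C=F, D=T, E=F, F=T.)
Total: 0 + 2 = 2.

2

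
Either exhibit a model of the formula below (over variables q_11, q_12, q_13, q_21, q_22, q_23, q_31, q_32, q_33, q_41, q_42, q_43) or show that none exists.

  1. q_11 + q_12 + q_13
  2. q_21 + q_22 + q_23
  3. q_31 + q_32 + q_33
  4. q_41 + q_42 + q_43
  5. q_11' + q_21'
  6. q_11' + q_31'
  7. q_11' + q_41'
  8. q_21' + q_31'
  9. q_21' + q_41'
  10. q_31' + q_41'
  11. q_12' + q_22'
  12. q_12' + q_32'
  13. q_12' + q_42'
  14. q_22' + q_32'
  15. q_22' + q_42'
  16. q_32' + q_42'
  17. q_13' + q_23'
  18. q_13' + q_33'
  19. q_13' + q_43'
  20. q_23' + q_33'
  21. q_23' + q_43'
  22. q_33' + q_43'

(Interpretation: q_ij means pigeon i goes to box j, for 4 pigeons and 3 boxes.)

Suppose q_11 = 0.
Suppose q_12 = 1.
(q_22') alone gives q_22 = 0.
(q_32') alone gives q_32 = 0.
(q_42') alone gives q_42 = 0.
Suppose q_21 = 1.
(q_31') alone gives q_31 = 0.
(q_33) alone gives q_33 = 1.
(q_41') alone gives q_41 = 0.
(q_43) alone gives q_43 = 1.
But (q_43') is also a unit clause — contradiction.
Backtrack on q_21: now try q_21 = 0.
(q_23) alone gives q_23 = 1.
(q_13') alone gives q_13 = 0.
(q_33') alone gives q_33 = 0.
(q_31) alone gives q_31 = 1.
(q_41') alone gives q_41 = 0.
(q_43) alone gives q_43 = 1.
But (q_43') is also a unit clause — contradiction.
Neither q_21 = 1 nor q_21 = 0 works.
Backtrack on q_12: now try q_12 = 0.
(q_13) alone gives q_13 = 1.
(q_23') alone gives q_23 = 0.
(q_33') alone gives q_33 = 0.
(q_43') alone gives q_43 = 0.
Suppose q_21 = 1.
(q_31') alone gives q_31 = 0.
(q_32) alone gives q_32 = 1.
(q_41') alone gives q_41 = 0.
(q_42) alone gives q_42 = 1.
But (q_42') is also a unit clause — contradiction.
Backtrack on q_21: now try q_21 = 0.
(q_22) alone gives q_22 = 1.
(q_32') alone gives q_32 = 0.
(q_31) alone gives q_31 = 1.
(q_41') alone gives q_41 = 0.
(q_42) alone gives q_42 = 1.
But (q_42') is also a unit clause — contradiction.
Neither q_21 = 1 nor q_21 = 0 works.
Neither q_12 = 1 nor q_12 = 0 works.
Backtrack on q_11: now try q_11 = 1.
(q_21') alone gives q_21 = 0.
(q_31') alone gives q_31 = 0.
(q_41') alone gives q_41 = 0.
Suppose q_22 = 1.
(q_12') alone gives q_12 = 0.
(q_32') alone gives q_32 = 0.
(q_33) alone gives q_33 = 1.
(q_42') alone gives q_42 = 0.
(q_43) alone gives q_43 = 1.
But (q_43') is also a unit clause — contradiction.
Backtrack on q_22: now try q_22 = 0.
(q_23) alone gives q_23 = 1.
(q_13') alone gives q_13 = 0.
(q_33') alone gives q_33 = 0.
(q_32) alone gives q_32 = 1.
(q_12') alone gives q_12 = 0.
(q_42') alone gives q_42 = 0.
(q_43) alone gives q_43 = 1.
But (q_43') is also a unit clause — contradiction.
Neither q_22 = 1 nor q_22 = 0 works.
Neither q_11 = 1 nor q_11 = 0 works.

UNSATISFIABLE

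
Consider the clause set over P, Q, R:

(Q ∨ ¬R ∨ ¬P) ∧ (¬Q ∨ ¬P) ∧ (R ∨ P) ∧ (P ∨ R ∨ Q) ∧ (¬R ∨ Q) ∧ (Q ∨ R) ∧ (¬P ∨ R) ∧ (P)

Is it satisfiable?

No

From the singleton clause (P), P = True.
From the singleton clause (¬Q), Q = False.
From the singleton clause (¬R), R = False.
That conflicts with the unit clause (R).
No assignment satisfies every clause.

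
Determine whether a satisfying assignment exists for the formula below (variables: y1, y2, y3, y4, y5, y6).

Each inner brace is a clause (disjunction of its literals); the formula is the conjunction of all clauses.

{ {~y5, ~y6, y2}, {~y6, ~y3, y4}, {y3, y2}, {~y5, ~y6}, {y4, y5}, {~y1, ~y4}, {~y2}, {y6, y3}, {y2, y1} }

Yes

The clause (~y2) is unit, so y2 = 0.
The clause (y3) is unit, so y3 = 1.
The clause (y1) is unit, so y1 = 1.
The clause (~y4) is unit, so y4 = 0.
The clause (~y6) is unit, so y6 = 0.
The clause (y5) is unit, so y5 = 1.
All clauses are satisfied.
A satisfying assignment: y1: 1, y2: 0, y3: 1, y4: 0, y5: 1, y6: 0.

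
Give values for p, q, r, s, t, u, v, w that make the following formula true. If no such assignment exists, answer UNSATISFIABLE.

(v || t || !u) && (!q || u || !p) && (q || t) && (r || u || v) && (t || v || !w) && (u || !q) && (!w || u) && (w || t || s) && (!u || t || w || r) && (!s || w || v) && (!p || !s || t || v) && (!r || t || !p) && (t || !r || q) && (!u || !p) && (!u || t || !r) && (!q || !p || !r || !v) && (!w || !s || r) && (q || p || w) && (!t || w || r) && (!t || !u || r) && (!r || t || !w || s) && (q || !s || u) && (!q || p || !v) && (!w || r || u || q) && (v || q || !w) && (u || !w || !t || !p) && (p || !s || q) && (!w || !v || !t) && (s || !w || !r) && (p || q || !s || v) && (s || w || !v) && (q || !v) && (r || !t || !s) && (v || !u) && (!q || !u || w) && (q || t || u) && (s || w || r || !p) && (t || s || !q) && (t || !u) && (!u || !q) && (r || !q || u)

p: true, q: false, r: true, s: false, t: true, u: false, v: false, w: false

Case q = false:
The clause (t) is unit, so t = true.
The clause (!v) is unit, so v = false.
The clause (!w) is unit, so w = false.
The clause (!s) is unit, so s = false.
The clause (p) is unit, so p = true.
The clause (!u) is unit, so u = false.
The clause (r) is unit, so r = true.
This assignment satisfies each clause.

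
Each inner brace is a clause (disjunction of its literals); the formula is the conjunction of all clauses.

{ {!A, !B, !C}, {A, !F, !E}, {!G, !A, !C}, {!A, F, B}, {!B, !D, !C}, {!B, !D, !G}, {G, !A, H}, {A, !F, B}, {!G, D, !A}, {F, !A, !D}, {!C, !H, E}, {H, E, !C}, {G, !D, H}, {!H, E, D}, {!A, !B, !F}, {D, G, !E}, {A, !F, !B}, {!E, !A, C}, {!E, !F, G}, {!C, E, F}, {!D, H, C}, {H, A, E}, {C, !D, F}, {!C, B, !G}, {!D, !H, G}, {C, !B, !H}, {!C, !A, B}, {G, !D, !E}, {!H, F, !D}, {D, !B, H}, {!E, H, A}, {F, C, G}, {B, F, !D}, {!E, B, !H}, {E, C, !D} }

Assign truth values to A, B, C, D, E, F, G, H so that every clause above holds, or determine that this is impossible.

Branch on A: set A = false.
Branch on F: set F = false.
Branch on C: set C = true.
Unit clause (E) forces E = true.
Unit clause (H) forces H = true.
Unit clause (!D) forces D = false.
Unit clause (G) forces G = true.
Unit clause (B) forces B = true.
Every clause now holds.

A: false, B: true, C: true, D: false, E: true, F: false, G: true, H: true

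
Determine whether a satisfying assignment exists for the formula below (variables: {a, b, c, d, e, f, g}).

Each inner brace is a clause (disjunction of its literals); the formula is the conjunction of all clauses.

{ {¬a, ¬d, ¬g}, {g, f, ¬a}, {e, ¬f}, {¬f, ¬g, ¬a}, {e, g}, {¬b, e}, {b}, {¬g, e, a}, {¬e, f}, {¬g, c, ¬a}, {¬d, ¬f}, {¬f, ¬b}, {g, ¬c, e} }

Unit clause (b) forces b = True.
Unit clause (e) forces e = True.
Unit clause (f) forces f = True.
That conflicts with the unit clause (¬f).
No assignment satisfies every clause.

Unsatisfiable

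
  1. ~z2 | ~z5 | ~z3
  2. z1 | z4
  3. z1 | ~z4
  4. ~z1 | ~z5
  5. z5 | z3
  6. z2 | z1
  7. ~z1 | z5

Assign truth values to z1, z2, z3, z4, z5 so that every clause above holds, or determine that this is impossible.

UNSATISFIABLE

Branch on z1: set z1 = 1.
(~z5) alone gives z5 = 0.
But (z5) is also a unit clause — contradiction.
That branch fails; take z1 = 0 instead.
(z4) alone gives z4 = 1.
But (~z4) is also a unit clause — contradiction.
Either choice for z1 ends in contradiction.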